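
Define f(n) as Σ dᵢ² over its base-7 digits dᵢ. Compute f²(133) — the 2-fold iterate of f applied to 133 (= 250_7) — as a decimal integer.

133 = (2,5,0)_7 → 2² + 5² + 0² = 4 + 25 + 0 = 29
29 = (4,1)_7 → 4² + 1² = 16 + 1 = 17

17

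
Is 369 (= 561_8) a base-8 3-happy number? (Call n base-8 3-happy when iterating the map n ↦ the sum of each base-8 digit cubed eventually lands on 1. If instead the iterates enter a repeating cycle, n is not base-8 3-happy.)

not base-8 3-happy

369 = (5,6,1)_8 → 5³ + 6³ + 1³ = 342
342 = (5,2,6)_8 → 5³ + 2³ + 6³ = 349
349 = (5,3,5)_8 → 5³ + 3³ + 5³ = 277
277 = (4,2,5)_8 → 4³ + 2³ + 5³ = 197
197 = (3,0,5)_8 → 3³ + 0³ + 5³ = 152
152 = (2,3,0)_8 → 2³ + 3³ + 0³ = 35
35 = (4,3)_8 → 4³ + 3³ = 91
91 = (1,3,3)_8 → 1³ + 3³ + 3³ = 55
55 = (6,7)_8 → 6³ + 7³ = 559
559 = (1,0,5,7)_8 → 1³ + 0³ + 5³ + 7³ = 469
469 = (7,2,5)_8 → 7³ + 2³ + 5³ = 476
476 = (7,3,4)_8 → 7³ + 3³ + 4³ = 434
434 = (6,6,2)_8 → 6³ + 6³ + 2³ = 440
440 = (6,7,0)_8 → 6³ + 7³ + 0³ = 559  — 559 already seen; the sequence cycles without reaching 1.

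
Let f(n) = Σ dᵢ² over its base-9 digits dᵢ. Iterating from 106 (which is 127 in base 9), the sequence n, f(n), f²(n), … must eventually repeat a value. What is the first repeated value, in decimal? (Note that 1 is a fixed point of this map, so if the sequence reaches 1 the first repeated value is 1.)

50

106 = (1,2,7)_9 → 1² + 2² + 7² = 1 + 4 + 49 = 54
54 = (6,0)_9 → 6² + 0² = 36 + 0 = 36
36 = (4,0)_9 → 4² + 0² = 16 + 0 = 16
16 = (1,7)_9 → 1² + 7² = 1 + 49 = 50
50 = (5,5)_9 → 5² + 5² = 25 + 25 = 50  — 50 already appeared earlier.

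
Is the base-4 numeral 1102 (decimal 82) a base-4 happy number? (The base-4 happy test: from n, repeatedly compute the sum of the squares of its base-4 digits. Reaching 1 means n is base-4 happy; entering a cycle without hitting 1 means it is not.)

base-4 happy

82 = (1,1,0,2)_4 → 6
6 = (1,2)_4 → 5
5 = (1,1)_4 → 2
2 = (2)_4 → 4
4 = (1,0)_4 → 1  — reached 1.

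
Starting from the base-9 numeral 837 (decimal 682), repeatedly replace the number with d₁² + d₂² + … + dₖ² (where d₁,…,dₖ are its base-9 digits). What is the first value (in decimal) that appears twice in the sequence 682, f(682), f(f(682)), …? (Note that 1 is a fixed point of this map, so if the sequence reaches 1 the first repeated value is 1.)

74

682 = (8,3,7)_9 → 8² + 3² + 7² = 64 + 9 + 49 = 122
122 = (1,4,5)_9 → 1² + 4² + 5² = 1 + 16 + 25 = 42
42 = (4,6)_9 → 4² + 6² = 16 + 36 = 52
52 = (5,7)_9 → 5² + 7² = 25 + 49 = 74
74 = (8,2)_9 → 8² + 2² = 64 + 4 = 68
68 = (7,5)_9 → 7² + 5² = 49 + 25 = 74  — 74 already appeared earlier.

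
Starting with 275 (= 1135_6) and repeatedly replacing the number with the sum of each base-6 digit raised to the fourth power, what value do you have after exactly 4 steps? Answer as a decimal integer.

82

275 = (1,1,3,5)_6 → 708
708 = (3,1,4,0)_6 → 338
338 = (1,3,2,2)_6 → 114
114 = (3,1,0)_6 → 82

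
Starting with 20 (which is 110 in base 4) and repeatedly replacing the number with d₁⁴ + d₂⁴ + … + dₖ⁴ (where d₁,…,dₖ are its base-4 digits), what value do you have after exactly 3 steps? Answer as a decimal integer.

20 = (1,1,0)_4 → 1⁴ + 1⁴ + 0⁴ = 2
2 = (2)_4 → 2⁴ = 16
16 = (1,0,0)_4 → 1⁴ + 0⁴ + 0⁴ = 1

1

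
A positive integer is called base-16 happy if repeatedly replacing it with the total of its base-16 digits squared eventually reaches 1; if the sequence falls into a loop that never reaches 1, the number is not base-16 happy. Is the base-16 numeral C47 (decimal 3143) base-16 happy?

3143 = (12,4,7)_16 → 12² + 4² + 7² = 144 + 16 + 49 = 209
209 = (13,1)_16 → 13² + 1² = 169 + 1 = 170
170 = (10,10)_16 → 10² + 10² = 100 + 100 = 200
200 = (12,8)_16 → 12² + 8² = 144 + 64 = 208
208 = (13,0)_16 → 13² + 0² = 169 + 0 = 169
169 = (10,9)_16 → 10² + 9² = 100 + 81 = 181
181 = (11,5)_16 → 11² + 5² = 121 + 25 = 146
146 = (9,2)_16 → 9² + 2² = 81 + 4 = 85
85 = (5,5)_16 → 5² + 5² = 25 + 25 = 50
50 = (3,2)_16 → 3² + 2² = 9 + 4 = 13
13 = (13)_16 → 13² = 169  — 169 already seen; the sequence cycles without reaching 1.

not base-16 happy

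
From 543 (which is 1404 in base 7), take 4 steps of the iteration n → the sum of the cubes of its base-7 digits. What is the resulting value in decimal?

543 = (1,4,0,4)_7 → 129
129 = (2,4,3)_7 → 99
99 = (2,0,1)_7 → 9
9 = (1,2)_7 → 9

9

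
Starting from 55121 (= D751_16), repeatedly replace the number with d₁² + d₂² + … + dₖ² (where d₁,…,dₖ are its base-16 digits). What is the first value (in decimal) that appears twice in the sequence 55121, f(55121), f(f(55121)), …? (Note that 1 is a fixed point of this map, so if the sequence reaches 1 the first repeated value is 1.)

55121 = (13,7,5,1)_16 → 13² + 7² + 5² + 1² = 169 + 49 + 25 + 1 = 244
244 = (15,4)_16 → 15² + 4² = 225 + 16 = 241
241 = (15,1)_16 → 15² + 1² = 225 + 1 = 226
226 = (14,2)_16 → 14² + 2² = 196 + 4 = 200
200 = (12,8)_16 → 12² + 8² = 144 + 64 = 208
208 = (13,0)_16 → 13² + 0² = 169 + 0 = 169
169 = (10,9)_16 → 10² + 9² = 100 + 81 = 181
181 = (11,5)_16 → 11² + 5² = 121 + 25 = 146
146 = (9,2)_16 → 9² + 2² = 81 + 4 = 85
85 = (5,5)_16 → 5² + 5² = 25 + 25 = 50
50 = (3,2)_16 → 3² + 2² = 9 + 4 = 13
13 = (13)_16 → 13² = 169  — 169 already appeared earlier.

169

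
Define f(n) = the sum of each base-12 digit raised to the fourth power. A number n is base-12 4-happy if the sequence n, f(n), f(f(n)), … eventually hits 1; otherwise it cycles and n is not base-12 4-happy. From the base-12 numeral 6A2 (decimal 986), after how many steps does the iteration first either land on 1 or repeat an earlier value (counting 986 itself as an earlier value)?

986 = (6,10,2)_12 → 6⁴ + 10⁴ + 2⁴ = 11312
11312 = (6,6,6,8)_12 → 6⁴ + 6⁴ + 6⁴ + 8⁴ = 7984
7984 = (4,7,5,4)_12 → 4⁴ + 7⁴ + 5⁴ + 4⁴ = 3538
3538 = (2,0,6,10)_12 → 2⁴ + 0⁴ + 6⁴ + 10⁴ = 11312  — 11312 repeats.
That took 4 steps.

4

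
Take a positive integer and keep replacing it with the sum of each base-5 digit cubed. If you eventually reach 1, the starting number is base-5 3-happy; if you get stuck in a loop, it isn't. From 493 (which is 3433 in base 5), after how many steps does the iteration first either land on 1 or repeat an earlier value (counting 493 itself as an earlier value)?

493 = (3,4,3,3)_5 → 3³ + 4³ + 3³ + 3³ = 145
145 = (1,0,4,0)_5 → 1³ + 0³ + 4³ + 0³ = 65
65 = (2,3,0)_5 → 2³ + 3³ + 0³ = 35
35 = (1,2,0)_5 → 1³ + 2³ + 0³ = 9
9 = (1,4)_5 → 1³ + 4³ = 65  — 65 repeats.
That took 5 steps.

5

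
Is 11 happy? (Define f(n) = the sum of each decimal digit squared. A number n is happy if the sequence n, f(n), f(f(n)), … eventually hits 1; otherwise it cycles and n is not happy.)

not happy

11 → 2
2 → 4
4 → 16
16 → 37
37 → 58
58 → 89
89 → 145
145 → 42
42 → 20
20 → 4  — 4 already seen; the sequence cycles without reaching 1.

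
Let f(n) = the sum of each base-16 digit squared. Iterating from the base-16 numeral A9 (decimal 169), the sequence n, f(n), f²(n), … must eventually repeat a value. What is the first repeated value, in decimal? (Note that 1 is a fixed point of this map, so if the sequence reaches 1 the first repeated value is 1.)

169

169 = (10,9)_16 → 10² + 9² = 181
181 = (11,5)_16 → 11² + 5² = 146
146 = (9,2)_16 → 9² + 2² = 85
85 = (5,5)_16 → 5² + 5² = 50
50 = (3,2)_16 → 3² + 2² = 13
13 = (13)_16 → 13² = 169  — 169 already appeared earlier.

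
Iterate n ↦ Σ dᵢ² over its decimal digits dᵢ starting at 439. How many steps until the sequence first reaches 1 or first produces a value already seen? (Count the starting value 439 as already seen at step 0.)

10

439 → 4² + 3² + 9² = 16 + 9 + 81 = 106
106 → 1² + 0² + 6² = 1 + 0 + 36 = 37
37 → 3² + 7² = 9 + 49 = 58
58 → 5² + 8² = 25 + 64 = 89
89 → 8² + 9² = 64 + 81 = 145
145 → 1² + 4² + 5² = 1 + 16 + 25 = 42
42 → 4² + 2² = 16 + 4 = 20
20 → 2² + 0² = 4 + 0 = 4
4 → 4² = 16
16 → 1² + 6² = 1 + 36 = 37  — 37 repeats.
That took 10 steps.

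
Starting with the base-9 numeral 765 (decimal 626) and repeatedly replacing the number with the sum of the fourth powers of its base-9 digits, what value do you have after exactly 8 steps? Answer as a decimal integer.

626 = (7,6,5)_9 → 7⁴ + 6⁴ + 5⁴ = 4322
4322 = (5,8,3,2)_9 → 5⁴ + 8⁴ + 3⁴ + 2⁴ = 4818
4818 = (6,5,4,3)_9 → 6⁴ + 5⁴ + 4⁴ + 3⁴ = 2258
2258 = (3,0,7,8)_9 → 3⁴ + 0⁴ + 7⁴ + 8⁴ = 6578
6578 = (1,0,0,1,8)_9 → 1⁴ + 0⁴ + 0⁴ + 1⁴ + 8⁴ = 4098
4098 = (5,5,5,3)_9 → 5⁴ + 5⁴ + 5⁴ + 3⁴ = 1956
1956 = (2,6,1,3)_9 → 2⁴ + 6⁴ + 1⁴ + 3⁴ = 1394
1394 = (1,8,1,8)_9 → 1⁴ + 8⁴ + 1⁴ + 8⁴ = 8194

8194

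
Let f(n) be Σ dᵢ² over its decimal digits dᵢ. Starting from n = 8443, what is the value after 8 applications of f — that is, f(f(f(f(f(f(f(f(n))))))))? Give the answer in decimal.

145

8443 → 8² + 4² + 4² + 3² = 105
105 → 1² + 0² + 5² = 26
26 → 2² + 6² = 40
40 → 4² + 0² = 16
16 → 1² + 6² = 37
37 → 3² + 7² = 58
58 → 5² + 8² = 89
89 → 8² + 9² = 145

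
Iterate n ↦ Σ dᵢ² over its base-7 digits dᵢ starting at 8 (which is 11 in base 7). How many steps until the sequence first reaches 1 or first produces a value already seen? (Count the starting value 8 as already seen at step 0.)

8 = (1,1)_7 → 1² + 1² = 1 + 1 = 2
2 = (2)_7 → 2² = 4
4 = (4)_7 → 4² = 16
16 = (2,2)_7 → 2² + 2² = 4 + 4 = 8  — 8 repeats.
That took 4 steps.

4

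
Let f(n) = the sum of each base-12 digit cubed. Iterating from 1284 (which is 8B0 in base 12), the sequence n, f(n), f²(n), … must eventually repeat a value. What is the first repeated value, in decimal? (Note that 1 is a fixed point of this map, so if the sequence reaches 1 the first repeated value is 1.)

1284 = (8,11,0)_12 → 8³ + 11³ + 0³ = 1843
1843 = (1,0,9,7)_12 → 1³ + 0³ + 9³ + 7³ = 1073
1073 = (7,5,5)_12 → 7³ + 5³ + 5³ = 593
593 = (4,1,5)_12 → 4³ + 1³ + 5³ = 190
190 = (1,3,10)_12 → 1³ + 3³ + 10³ = 1028
1028 = (7,1,8)_12 → 7³ + 1³ + 8³ = 856
856 = (5,11,4)_12 → 5³ + 11³ + 4³ = 1520
1520 = (10,6,8)_12 → 10³ + 6³ + 8³ = 1728
1728 = (1,0,0,0)_12 → 1³ + 0³ + 0³ + 0³ = 1  — reached the fixed point 1.
1 → 1, so 1 is the first repeated value.

1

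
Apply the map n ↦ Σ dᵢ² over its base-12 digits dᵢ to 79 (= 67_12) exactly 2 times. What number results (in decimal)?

50

79 = (6,7)_12 → 85
85 = (7,1)_12 → 50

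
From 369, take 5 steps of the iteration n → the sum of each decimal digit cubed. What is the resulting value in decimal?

153

369 → 3³ + 6³ + 9³ = 27 + 216 + 729 = 972
972 → 9³ + 7³ + 2³ = 729 + 343 + 8 = 1080
1080 → 1³ + 0³ + 8³ + 0³ = 1 + 0 + 512 + 0 = 513
513 → 5³ + 1³ + 3³ = 125 + 1 + 27 = 153
153 → 1³ + 5³ + 3³ = 1 + 125 + 27 = 153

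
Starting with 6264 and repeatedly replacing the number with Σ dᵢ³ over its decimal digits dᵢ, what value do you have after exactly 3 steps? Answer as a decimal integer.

1242

6264 → 6³ + 2³ + 6³ + 4³ = 504
504 → 5³ + 0³ + 4³ = 189
189 → 1³ + 8³ + 9³ = 1242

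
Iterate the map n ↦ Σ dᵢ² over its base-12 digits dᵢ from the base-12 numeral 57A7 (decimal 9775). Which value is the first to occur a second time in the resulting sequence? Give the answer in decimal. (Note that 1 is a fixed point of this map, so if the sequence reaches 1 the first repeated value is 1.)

9775 = (5,7,10,7)_12 → 5² + 7² + 10² + 7² = 25 + 49 + 100 + 49 = 223
223 = (1,6,7)_12 → 1² + 6² + 7² = 1 + 36 + 49 = 86
86 = (7,2)_12 → 7² + 2² = 49 + 4 = 53
53 = (4,5)_12 → 4² + 5² = 16 + 25 = 41
41 = (3,5)_12 → 3² + 5² = 9 + 25 = 34
34 = (2,10)_12 → 2² + 10² = 4 + 100 = 104
104 = (8,8)_12 → 8² + 8² = 64 + 64 = 128
128 = (10,8)_12 → 10² + 8² = 100 + 64 = 164
164 = (1,1,8)_12 → 1² + 1² + 8² = 1 + 1 + 64 = 66
66 = (5,6)_12 → 5² + 6² = 25 + 36 = 61
61 = (5,1)_12 → 5² + 1² = 25 + 1 = 26
26 = (2,2)_12 → 2² + 2² = 4 + 4 = 8
8 = (8)_12 → 8² = 64
64 = (5,4)_12 → 5² + 4² = 25 + 16 = 41  — 41 already appeared earlier.

41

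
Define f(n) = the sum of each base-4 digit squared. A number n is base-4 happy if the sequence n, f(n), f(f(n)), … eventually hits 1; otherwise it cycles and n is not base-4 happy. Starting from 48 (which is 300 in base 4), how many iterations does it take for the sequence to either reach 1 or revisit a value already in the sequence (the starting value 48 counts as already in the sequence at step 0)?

48 = (3,0,0)_4 → 9
9 = (2,1)_4 → 5
5 = (1,1)_4 → 2
2 = (2)_4 → 4
4 = (1,0)_4 → 1  — reached 1.
That took 5 steps.

5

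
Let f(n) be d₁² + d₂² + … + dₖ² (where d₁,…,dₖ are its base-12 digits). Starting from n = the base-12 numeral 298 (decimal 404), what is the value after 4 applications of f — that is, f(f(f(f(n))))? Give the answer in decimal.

64

404 = (2,9,8)_12 → 2² + 9² + 8² = 4 + 81 + 64 = 149
149 = (1,0,5)_12 → 1² + 0² + 5² = 1 + 0 + 25 = 26
26 = (2,2)_12 → 2² + 2² = 4 + 4 = 8
8 = (8)_12 → 8² = 64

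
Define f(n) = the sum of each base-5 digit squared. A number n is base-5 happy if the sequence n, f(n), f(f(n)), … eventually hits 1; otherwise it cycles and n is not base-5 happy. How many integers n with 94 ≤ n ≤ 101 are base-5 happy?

94: 94 → 34 → 18 → 18  — not base-5 happy
95: 95 → 25 → 1  — base-5 happy
96: 96 → 26 → 2 → 4 → 16 → 10 → 4  — not base-5 happy
97: 97 → 29 → 17 → 13 → 13  — not base-5 happy
98: 98 → 34 → 18 → 18  — not base-5 happy
99: 99 → 41 → 11 → 5 → 1  — base-5 happy
100: 100 → 16 → 10 → 4 → 16  — not base-5 happy
101: 101 → 17 → 13 → 13  — not base-5 happy
base-5 happy: 95, 99

2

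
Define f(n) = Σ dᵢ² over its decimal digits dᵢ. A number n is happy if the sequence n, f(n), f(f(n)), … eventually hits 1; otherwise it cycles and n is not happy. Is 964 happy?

happy

964 → 9² + 6² + 4² = 133
133 → 1² + 3² + 3² = 19
19 → 1² + 9² = 82
82 → 8² + 2² = 68
68 → 6² + 8² = 100
100 → 1² + 0² + 0² = 1  — reached 1.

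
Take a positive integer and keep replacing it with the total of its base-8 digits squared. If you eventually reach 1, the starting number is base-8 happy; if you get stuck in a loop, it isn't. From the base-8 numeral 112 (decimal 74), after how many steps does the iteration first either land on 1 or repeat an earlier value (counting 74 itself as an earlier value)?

6

74 = (1,1,2)_8 → 1² + 1² + 2² = 6
6 = (6)_8 → 6² = 36
36 = (4,4)_8 → 4² + 4² = 32
32 = (4,0)_8 → 4² + 0² = 16
16 = (2,0)_8 → 2² + 0² = 4
4 = (4)_8 → 4² = 16  — 16 repeats.
That took 6 steps.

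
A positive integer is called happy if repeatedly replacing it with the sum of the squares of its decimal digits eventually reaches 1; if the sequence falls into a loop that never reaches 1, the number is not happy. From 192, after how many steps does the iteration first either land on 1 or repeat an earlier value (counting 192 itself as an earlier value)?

3

192 → 1² + 9² + 2² = 1 + 81 + 4 = 86
86 → 8² + 6² = 64 + 36 = 100
100 → 1² + 0² + 0² = 1 + 0 + 0 = 1  — reached 1.
That took 3 steps.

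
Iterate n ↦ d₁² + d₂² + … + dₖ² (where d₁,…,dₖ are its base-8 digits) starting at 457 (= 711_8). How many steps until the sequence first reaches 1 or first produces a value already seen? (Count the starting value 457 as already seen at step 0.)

457 = (7,1,1)_8 → 7² + 1² + 1² = 49 + 1 + 1 = 51
51 = (6,3)_8 → 6² + 3² = 36 + 9 = 45
45 = (5,5)_8 → 5² + 5² = 25 + 25 = 50
50 = (6,2)_8 → 6² + 2² = 36 + 4 = 40
40 = (5,0)_8 → 5² + 0² = 25 + 0 = 25
25 = (3,1)_8 → 3² + 1² = 9 + 1 = 10
10 = (1,2)_8 → 1² + 2² = 1 + 4 = 5
5 = (5)_8 → 5² = 25  — 25 repeats.
That took 8 steps.

8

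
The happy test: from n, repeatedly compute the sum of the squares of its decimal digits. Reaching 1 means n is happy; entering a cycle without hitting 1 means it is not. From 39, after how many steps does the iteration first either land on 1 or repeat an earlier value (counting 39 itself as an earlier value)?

39 → 3² + 9² = 9 + 81 = 90
90 → 9² + 0² = 81 + 0 = 81
81 → 8² + 1² = 64 + 1 = 65
65 → 6² + 5² = 36 + 25 = 61
61 → 6² + 1² = 36 + 1 = 37
37 → 3² + 7² = 9 + 49 = 58
58 → 5² + 8² = 25 + 64 = 89
89 → 8² + 9² = 64 + 81 = 145
145 → 1² + 4² + 5² = 1 + 16 + 25 = 42
42 → 4² + 2² = 16 + 4 = 20
20 → 2² + 0² = 4 + 0 = 4
4 → 4² = 16
16 → 1² + 6² = 1 + 36 = 37  — 37 repeats.
That took 13 steps.

13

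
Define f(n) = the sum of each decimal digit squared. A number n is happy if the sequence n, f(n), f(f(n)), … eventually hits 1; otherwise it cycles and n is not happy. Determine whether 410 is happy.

410 → 4² + 1² + 0² = 16 + 1 + 0 = 17
17 → 1² + 7² = 1 + 49 = 50
50 → 5² + 0² = 25 + 0 = 25
25 → 2² + 5² = 4 + 25 = 29
29 → 2² + 9² = 4 + 81 = 85
85 → 8² + 5² = 64 + 25 = 89
89 → 8² + 9² = 64 + 81 = 145
145 → 1² + 4² + 5² = 1 + 16 + 25 = 42
42 → 4² + 2² = 16 + 4 = 20
20 → 2² + 0² = 4 + 0 = 4
4 → 4² = 16
16 → 1² + 6² = 1 + 36 = 37
37 → 3² + 7² = 9 + 49 = 58
58 → 5² + 8² = 25 + 64 = 89  — 89 already seen; the sequence cycles without reaching 1.

not happy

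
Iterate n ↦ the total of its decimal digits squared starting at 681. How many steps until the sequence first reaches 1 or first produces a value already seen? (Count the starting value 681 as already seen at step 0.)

11

681 → 6² + 8² + 1² = 36 + 64 + 1 = 101
101 → 1² + 0² + 1² = 1 + 0 + 1 = 2
2 → 2² = 4
4 → 4² = 16
16 → 1² + 6² = 1 + 36 = 37
37 → 3² + 7² = 9 + 49 = 58
58 → 5² + 8² = 25 + 64 = 89
89 → 8² + 9² = 64 + 81 = 145
145 → 1² + 4² + 5² = 1 + 16 + 25 = 42
42 → 4² + 2² = 16 + 4 = 20
20 → 2² + 0² = 4 + 0 = 4  — 4 repeats.
That took 11 steps.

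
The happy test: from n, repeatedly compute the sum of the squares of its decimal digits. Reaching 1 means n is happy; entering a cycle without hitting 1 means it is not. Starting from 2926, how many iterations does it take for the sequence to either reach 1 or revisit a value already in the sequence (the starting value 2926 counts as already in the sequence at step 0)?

2926 → 2² + 9² + 2² + 6² = 125
125 → 1² + 2² + 5² = 30
30 → 3² + 0² = 9
9 → 9² = 81
81 → 8² + 1² = 65
65 → 6² + 5² = 61
61 → 6² + 1² = 37
37 → 3² + 7² = 58
58 → 5² + 8² = 89
89 → 8² + 9² = 145
145 → 1² + 4² + 5² = 42
42 → 4² + 2² = 20
20 → 2² + 0² = 4
4 → 4² = 16
16 → 1² + 6² = 37  — 37 repeats.
That took 15 steps.

15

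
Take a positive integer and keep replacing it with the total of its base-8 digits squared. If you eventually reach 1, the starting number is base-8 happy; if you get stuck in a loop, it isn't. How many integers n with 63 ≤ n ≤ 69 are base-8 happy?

63: 63 → 98 → 21 → 29 → 34 → 20 → 20  — not base-8 happy
64: 64 → 1  — base-8 happy
65: 65 → 2 → 4 → 16 → 4  — not base-8 happy
66: 66 → 5 → 25 → 10 → 5  — not base-8 happy
67: 67 → 10 → 5 → 25 → 10  — not base-8 happy
68: 68 → 17 → 5 → 25 → 10 → 5  — not base-8 happy
69: 69 → 26 → 13 → 26  — not base-8 happy
base-8 happy: 64

1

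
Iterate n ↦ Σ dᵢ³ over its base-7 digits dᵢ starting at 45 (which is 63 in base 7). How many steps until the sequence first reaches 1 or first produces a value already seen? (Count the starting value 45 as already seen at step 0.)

45 = (6,3)_7 → 6³ + 3³ = 243
243 = (4,6,5)_7 → 4³ + 6³ + 5³ = 405
405 = (1,1,1,6)_7 → 1³ + 1³ + 1³ + 6³ = 219
219 = (4,3,2)_7 → 4³ + 3³ + 2³ = 99
99 = (2,0,1)_7 → 2³ + 0³ + 1³ = 9
9 = (1,2)_7 → 1³ + 2³ = 9  — 9 repeats.
That took 6 steps.

6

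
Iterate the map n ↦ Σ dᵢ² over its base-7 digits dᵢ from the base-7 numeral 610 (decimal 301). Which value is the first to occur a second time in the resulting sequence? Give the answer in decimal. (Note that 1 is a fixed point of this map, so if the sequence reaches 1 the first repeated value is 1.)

301 = (6,1,0)_7 → 6² + 1² + 0² = 37
37 = (5,2)_7 → 5² + 2² = 29
29 = (4,1)_7 → 4² + 1² = 17
17 = (2,3)_7 → 2² + 3² = 13
13 = (1,6)_7 → 1² + 6² = 37  — 37 already appeared earlier.

37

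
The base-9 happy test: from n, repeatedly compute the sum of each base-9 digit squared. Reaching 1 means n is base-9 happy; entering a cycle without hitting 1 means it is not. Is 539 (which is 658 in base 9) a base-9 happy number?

539 = (6,5,8)_9 → 6² + 5² + 8² = 125
125 = (1,4,8)_9 → 1² + 4² + 8² = 81
81 = (1,0,0)_9 → 1² + 0² + 0² = 1  — reached 1.

base-9 happy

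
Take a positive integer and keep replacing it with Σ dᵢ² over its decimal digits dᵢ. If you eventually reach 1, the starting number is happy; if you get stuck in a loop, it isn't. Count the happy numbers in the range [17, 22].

1

17: 17 → 50 → 25 → 29 → 85 → 89 → 145 → 42 → 20 → 4 → 16 → 37 → 58 → 89  — not happy
18: 18 → 65 → 61 → 37 → 58 → 89 → 145 → 42 → 20 → 4 → 16 → 37  — not happy
19: 19 → 82 → 68 → 100 → 1  — happy
20: 20 → 4 → 16 → 37 → 58 → 89 → 145 → 42 → 20  — not happy
21: 21 → 5 → 25 → 29 → 85 → 89 → 145 → 42 → 20 → 4 → 16 → 37 → 58 → 89  — not happy
22: 22 → 8 → 64 → 52 → 29 → 85 → 89 → 145 → 42 → 20 → 4 → 16 → 37 → 58 → 89  — not happy
happy: 19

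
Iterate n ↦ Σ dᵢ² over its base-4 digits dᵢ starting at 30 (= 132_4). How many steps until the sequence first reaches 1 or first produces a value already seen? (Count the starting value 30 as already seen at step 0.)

30 = (1,3,2)_4 → 1² + 3² + 2² = 1 + 9 + 4 = 14
14 = (3,2)_4 → 3² + 2² = 9 + 4 = 13
13 = (3,1)_4 → 3² + 1² = 9 + 1 = 10
10 = (2,2)_4 → 2² + 2² = 4 + 4 = 8
8 = (2,0)_4 → 2² + 0² = 4 + 0 = 4
4 = (1,0)_4 → 1² + 0² = 1 + 0 = 1  — reached 1.
That took 6 steps.

6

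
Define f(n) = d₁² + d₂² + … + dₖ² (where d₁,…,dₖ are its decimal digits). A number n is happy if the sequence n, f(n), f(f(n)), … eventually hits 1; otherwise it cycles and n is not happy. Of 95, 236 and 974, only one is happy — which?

236

95: 95 → 106 → 37 → 58 → 89 → 145 → 42 → 20 → 4 → 16 → 37  — repeats 37 (not happy)
236: 236 → 49 → 97 → 130 → 10 → 1  — reaches 1 (happy)
974: 974 → 146 → 53 → 34 → 25 → 29 → 85 → 89 → 145 → 42 → 20 → 4 → 16 → 37 → 58 → 89  — repeats 89 (not happy)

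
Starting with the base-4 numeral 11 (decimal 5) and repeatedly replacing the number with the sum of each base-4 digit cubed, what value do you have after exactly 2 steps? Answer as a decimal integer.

8

5 = (1,1)_4 → 1³ + 1³ = 1 + 1 = 2
2 = (2)_4 → 2³ = 8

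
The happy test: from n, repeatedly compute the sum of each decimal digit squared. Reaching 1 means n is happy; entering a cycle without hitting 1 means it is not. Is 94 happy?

happy

94 → 9² + 4² = 81 + 16 = 97
97 → 9² + 7² = 81 + 49 = 130
130 → 1² + 3² + 0² = 1 + 9 + 0 = 10
10 → 1² + 0² = 1 + 0 = 1  — reached 1.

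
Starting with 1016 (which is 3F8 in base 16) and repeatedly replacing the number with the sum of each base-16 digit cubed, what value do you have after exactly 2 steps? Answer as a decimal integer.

1016 = (3,15,8)_16 → 3³ + 15³ + 8³ = 3914
3914 = (15,4,10)_16 → 15³ + 4³ + 10³ = 4439

4439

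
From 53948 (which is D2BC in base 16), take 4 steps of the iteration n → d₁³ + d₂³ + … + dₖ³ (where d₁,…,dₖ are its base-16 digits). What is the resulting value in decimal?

128

53948 = (13,2,11,12)_16 → 13³ + 2³ + 11³ + 12³ = 2197 + 8 + 1331 + 1728 = 5264
5264 = (1,4,9,0)_16 → 1³ + 4³ + 9³ + 0³ = 1 + 64 + 729 + 0 = 794
794 = (3,1,10)_16 → 3³ + 1³ + 10³ = 27 + 1 + 1000 = 1028
1028 = (4,0,4)_16 → 4³ + 0³ + 4³ = 64 + 0 + 64 = 128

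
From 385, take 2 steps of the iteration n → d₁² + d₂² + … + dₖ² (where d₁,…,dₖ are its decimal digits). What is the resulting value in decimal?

385 → 3² + 8² + 5² = 98
98 → 9² + 8² = 145

145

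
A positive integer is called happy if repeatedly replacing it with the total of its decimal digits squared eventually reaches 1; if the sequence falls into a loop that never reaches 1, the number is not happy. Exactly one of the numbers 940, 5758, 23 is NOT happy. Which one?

5758

940: 940 → 97 → 130 → 10 → 1  — reaches 1 (happy)
5758: 5758 → 163 → 46 → 52 → 29 → 85 → 89 → 145 → 42 → 20 → 4 → 16 → 37 → 58 → 89  — repeats 89 (not happy)
23: 23 → 13 → 10 → 1  — reaches 1 (happy)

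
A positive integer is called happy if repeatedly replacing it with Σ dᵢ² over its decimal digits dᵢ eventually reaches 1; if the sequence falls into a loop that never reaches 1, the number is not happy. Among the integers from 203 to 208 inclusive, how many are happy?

203: 203 → 13 → 10 → 1  — happy
204: 204 → 20 → 4 → 16 → 37 → 58 → 89 → 145 → 42 → 20  — not happy
205: 205 → 29 → 85 → 89 → 145 → 42 → 20 → 4 → 16 → 37 → 58 → 89  — not happy
206: 206 → 40 → 16 → 37 → 58 → 89 → 145 → 42 → 20 → 4 → 16  — not happy
207: 207 → 53 → 34 → 25 → 29 → 85 → 89 → 145 → 42 → 20 → 4 → 16 → 37 → 58 → 89  — not happy
208: 208 → 68 → 100 → 1  — happy
happy: 203, 208

2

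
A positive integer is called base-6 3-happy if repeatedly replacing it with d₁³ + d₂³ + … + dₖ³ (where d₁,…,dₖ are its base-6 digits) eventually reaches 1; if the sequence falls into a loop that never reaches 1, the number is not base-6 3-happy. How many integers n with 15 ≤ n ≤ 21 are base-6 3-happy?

2

15: 15 → 35 → 250 → 190 → 190  — not base-6 3-happy
16: 16 → 72 → 8 → 9 → 28 → 128 → 62 → 73 → 9  — not base-6 3-happy
17: 17 → 133 → 92 → 43 → 3 → 27 → 91 → 36 → 1  — base-6 3-happy
18: 18 → 27 → 91 → 36 → 1  — base-6 3-happy
19: 19 → 28 → 128 → 62 → 73 → 9 → 28  — not base-6 3-happy
20: 20 → 35 → 250 → 190 → 190  — not base-6 3-happy
21: 21 → 54 → 28 → 128 → 62 → 73 → 9 → 28  — not base-6 3-happy
base-6 3-happy: 17, 18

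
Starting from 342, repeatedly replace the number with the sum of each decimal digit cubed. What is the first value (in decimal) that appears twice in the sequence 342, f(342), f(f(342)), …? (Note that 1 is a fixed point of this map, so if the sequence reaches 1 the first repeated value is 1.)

153

342 → 3³ + 4³ + 2³ = 99
99 → 9³ + 9³ = 1458
1458 → 1³ + 4³ + 5³ + 8³ = 702
702 → 7³ + 0³ + 2³ = 351
351 → 3³ + 5³ + 1³ = 153
153 → 1³ + 5³ + 3³ = 153  — 153 already appeared earlier.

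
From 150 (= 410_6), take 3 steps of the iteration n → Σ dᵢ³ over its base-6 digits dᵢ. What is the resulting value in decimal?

150 = (4,1,0)_6 → 65
65 = (1,4,5)_6 → 190
190 = (5,1,4)_6 → 190

190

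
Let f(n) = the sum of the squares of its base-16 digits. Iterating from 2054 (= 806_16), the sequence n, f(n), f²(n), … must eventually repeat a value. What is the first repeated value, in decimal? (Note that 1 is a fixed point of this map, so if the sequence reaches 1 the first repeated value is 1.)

169

2054 = (8,0,6)_16 → 100
100 = (6,4)_16 → 52
52 = (3,4)_16 → 25
25 = (1,9)_16 → 82
82 = (5,2)_16 → 29
29 = (1,13)_16 → 170
170 = (10,10)_16 → 200
200 = (12,8)_16 → 208
208 = (13,0)_16 → 169
169 = (10,9)_16 → 181
181 = (11,5)_16 → 146
146 = (9,2)_16 → 85
85 = (5,5)_16 → 50
50 = (3,2)_16 → 13
13 = (13)_16 → 169  — 169 already appeared earlier.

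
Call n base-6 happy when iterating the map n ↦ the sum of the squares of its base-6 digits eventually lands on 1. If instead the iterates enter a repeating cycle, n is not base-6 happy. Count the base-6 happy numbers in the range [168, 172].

1

168: 168 → 32 → 29 → 41 → 26 → 20 → 13 → 5 → 25 → 17 → 29  (repeats 29)
169: 169 → 33 → 34 → 41 → 26 → 20 → 13 → 5 → 25 → 17 → 29 → 41  (repeats 41)
170: 170 → 36 → 1  (reaches 1)
171: 171 → 41 → 26 → 20 → 13 → 5 → 25 → 17 → 29 → 41  (repeats 41)
172: 172 → 48 → 5 → 25 → 17 → 29 → 41 → 26 → 20 → 13 → 5  (repeats 5)
base-6 happy: 170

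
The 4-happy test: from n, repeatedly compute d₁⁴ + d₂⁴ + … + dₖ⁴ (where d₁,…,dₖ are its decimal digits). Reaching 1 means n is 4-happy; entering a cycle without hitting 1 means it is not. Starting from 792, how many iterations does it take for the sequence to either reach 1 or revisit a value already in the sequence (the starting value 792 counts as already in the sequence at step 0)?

11

792 → 8978
8978 → 17154
17154 → 3284
3284 → 4449
4449 → 7329
7329 → 9059
9059 → 13747
13747 → 5140
5140 → 882
882 → 8208
8208 → 8208  — 8208 repeats.
That took 11 steps.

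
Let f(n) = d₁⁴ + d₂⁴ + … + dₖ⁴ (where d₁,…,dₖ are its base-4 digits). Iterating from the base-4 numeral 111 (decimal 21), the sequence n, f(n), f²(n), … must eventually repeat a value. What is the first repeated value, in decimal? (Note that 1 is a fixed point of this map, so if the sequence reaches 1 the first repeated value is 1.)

21 = (1,1,1)_4 → 1⁴ + 1⁴ + 1⁴ = 3
3 = (3)_4 → 3⁴ = 81
81 = (1,1,0,1)_4 → 1⁴ + 1⁴ + 0⁴ + 1⁴ = 3  — 3 already appeared earlier.

3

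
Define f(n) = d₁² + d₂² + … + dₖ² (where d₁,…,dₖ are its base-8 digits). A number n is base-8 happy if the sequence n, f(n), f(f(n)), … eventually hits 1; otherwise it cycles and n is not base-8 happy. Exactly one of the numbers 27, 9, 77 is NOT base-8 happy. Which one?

27: 27 → 18 → 8 → 1  — reaches 1 (base-8 happy)
9: 9 → 2 → 4 → 16 → 4  — repeats 4 (not base-8 happy)
77: 77 → 27 → 18 → 8 → 1  — reaches 1 (base-8 happy)

9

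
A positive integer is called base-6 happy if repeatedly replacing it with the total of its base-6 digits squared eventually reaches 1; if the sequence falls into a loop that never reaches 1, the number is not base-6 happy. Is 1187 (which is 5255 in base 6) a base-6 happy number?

1187 = (5,2,5,5)_6 → 79
79 = (2,1,1)_6 → 6
6 = (1,0)_6 → 1  — reached 1.

base-6 happy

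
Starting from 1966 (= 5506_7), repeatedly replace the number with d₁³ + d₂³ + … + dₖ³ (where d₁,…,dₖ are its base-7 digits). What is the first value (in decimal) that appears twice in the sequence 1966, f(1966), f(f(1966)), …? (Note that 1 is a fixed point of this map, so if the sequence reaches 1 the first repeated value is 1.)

16

1966 = (5,5,0,6)_7 → 5³ + 5³ + 0³ + 6³ = 466
466 = (1,2,3,4)_7 → 1³ + 2³ + 3³ + 4³ = 100
100 = (2,0,2)_7 → 2³ + 0³ + 2³ = 16
16 = (2,2)_7 → 2³ + 2³ = 16  — 16 already appeared earlier.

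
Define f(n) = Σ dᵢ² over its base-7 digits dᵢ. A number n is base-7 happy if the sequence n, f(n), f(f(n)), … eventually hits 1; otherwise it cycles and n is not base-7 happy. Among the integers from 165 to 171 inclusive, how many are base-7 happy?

165: 165 → 29 → 17 → 13 → 37 → 29  — not base-7 happy
166: 166 → 38 → 34 → 52 → 10 → 10  — not base-7 happy
167: 167 → 49 → 1  — base-7 happy
168: 168 → 18 → 20 → 40 → 50 → 2 → 4 → 16 → 8 → 2  — not base-7 happy
169: 169 → 19 → 29 → 17 → 13 → 37 → 29  — not base-7 happy
170: 170 → 22 → 10 → 10  — not base-7 happy
171: 171 → 27 → 45 → 45  — not base-7 happy
base-7 happy: 167

1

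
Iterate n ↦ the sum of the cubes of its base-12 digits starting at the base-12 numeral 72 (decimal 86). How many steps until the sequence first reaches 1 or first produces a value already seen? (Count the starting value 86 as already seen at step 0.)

11

86 = (7,2)_12 → 7³ + 2³ = 343 + 8 = 351
351 = (2,5,3)_12 → 2³ + 5³ + 3³ = 8 + 125 + 27 = 160
160 = (1,1,4)_12 → 1³ + 1³ + 4³ = 1 + 1 + 64 = 66
66 = (5,6)_12 → 5³ + 6³ = 125 + 216 = 341
341 = (2,4,5)_12 → 2³ + 4³ + 5³ = 8 + 64 + 125 = 197
197 = (1,4,5)_12 → 1³ + 4³ + 5³ = 1 + 64 + 125 = 190
190 = (1,3,10)_12 → 1³ + 3³ + 10³ = 1 + 27 + 1000 = 1028
1028 = (7,1,8)_12 → 7³ + 1³ + 8³ = 343 + 1 + 512 = 856
856 = (5,11,4)_12 → 5³ + 11³ + 4³ = 125 + 1331 + 64 = 1520
1520 = (10,6,8)_12 → 10³ + 6³ + 8³ = 1000 + 216 + 512 = 1728
1728 = (1,0,0,0)_12 → 1³ + 0³ + 0³ + 0³ = 1 + 0 + 0 + 0 = 1  — reached 1.
That took 11 steps.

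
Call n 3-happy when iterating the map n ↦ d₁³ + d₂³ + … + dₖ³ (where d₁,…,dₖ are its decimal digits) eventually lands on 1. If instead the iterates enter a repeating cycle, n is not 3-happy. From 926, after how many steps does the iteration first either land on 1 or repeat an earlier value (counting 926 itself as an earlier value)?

9

926 → 9³ + 2³ + 6³ = 729 + 8 + 216 = 953
953 → 9³ + 5³ + 3³ = 729 + 125 + 27 = 881
881 → 8³ + 8³ + 1³ = 512 + 512 + 1 = 1025
1025 → 1³ + 0³ + 2³ + 5³ = 1 + 0 + 8 + 125 = 134
134 → 1³ + 3³ + 4³ = 1 + 27 + 64 = 92
92 → 9³ + 2³ = 729 + 8 = 737
737 → 7³ + 3³ + 7³ = 343 + 27 + 343 = 713
713 → 7³ + 1³ + 3³ = 343 + 1 + 27 = 371
371 → 3³ + 7³ + 1³ = 27 + 343 + 1 = 371  — 371 repeats.
That took 9 steps.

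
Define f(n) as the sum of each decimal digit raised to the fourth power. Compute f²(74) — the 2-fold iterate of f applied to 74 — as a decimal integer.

4338

74 → 7⁴ + 4⁴ = 2401 + 256 = 2657
2657 → 2⁴ + 6⁴ + 5⁴ + 7⁴ = 16 + 1296 + 625 + 2401 = 4338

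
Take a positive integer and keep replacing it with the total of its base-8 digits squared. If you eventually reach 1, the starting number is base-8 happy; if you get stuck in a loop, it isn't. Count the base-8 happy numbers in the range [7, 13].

1

7: 7 → 49 → 37 → 41 → 26 → 13 → 26  (repeats 26)
8: 8 → 1  (reaches 1)
9: 9 → 2 → 4 → 16 → 4  (repeats 4)
10: 10 → 5 → 25 → 10  (repeats 10)
11: 11 → 10 → 5 → 25 → 10  (repeats 10)
12: 12 → 17 → 5 → 25 → 10 → 5  (repeats 5)
13: 13 → 26 → 13  (repeats 13)
base-8 happy: 8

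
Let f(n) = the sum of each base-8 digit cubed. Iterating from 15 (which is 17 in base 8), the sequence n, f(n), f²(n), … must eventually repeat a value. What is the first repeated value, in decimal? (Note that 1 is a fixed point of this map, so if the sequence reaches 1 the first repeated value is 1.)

559

15 = (1,7)_8 → 1³ + 7³ = 344
344 = (5,3,0)_8 → 5³ + 3³ + 0³ = 152
152 = (2,3,0)_8 → 2³ + 3³ + 0³ = 35
35 = (4,3)_8 → 4³ + 3³ = 91
91 = (1,3,3)_8 → 1³ + 3³ + 3³ = 55
55 = (6,7)_8 → 6³ + 7³ = 559
559 = (1,0,5,7)_8 → 1³ + 0³ + 5³ + 7³ = 469
469 = (7,2,5)_8 → 7³ + 2³ + 5³ = 476
476 = (7,3,4)_8 → 7³ + 3³ + 4³ = 434
434 = (6,6,2)_8 → 6³ + 6³ + 2³ = 440
440 = (6,7,0)_8 → 6³ + 7³ + 0³ = 559  — 559 already appeared earlier.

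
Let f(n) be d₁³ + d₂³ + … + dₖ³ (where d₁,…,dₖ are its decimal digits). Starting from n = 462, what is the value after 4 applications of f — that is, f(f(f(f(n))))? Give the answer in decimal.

462 → 288
288 → 1032
1032 → 36
36 → 243

243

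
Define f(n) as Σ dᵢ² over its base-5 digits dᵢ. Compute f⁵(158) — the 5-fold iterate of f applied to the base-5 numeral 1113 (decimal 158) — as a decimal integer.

158 = (1,1,1,3)_5 → 12
12 = (2,2)_5 → 8
8 = (1,3)_5 → 10
10 = (2,0)_5 → 4
4 = (4)_5 → 16

16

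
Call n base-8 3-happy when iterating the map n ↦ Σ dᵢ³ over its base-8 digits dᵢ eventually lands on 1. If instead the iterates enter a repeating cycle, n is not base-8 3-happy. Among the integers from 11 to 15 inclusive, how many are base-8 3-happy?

11: 11 → 28 → 91 → 55 → 559 → 469 → 476 → 434 → 440 → 559  (repeats 559)
12: 12 → 65 → 2 → 8 → 1  (reaches 1)
13: 13 → 126 → 560 → 217 → 55 → 559 → 469 → 476 → 434 → 440 → 559  (repeats 559)
14: 14 → 217 → 55 → 559 → 469 → 476 → 434 → 440 → 559  (repeats 559)
15: 15 → 344 → 152 → 35 → 91 → 55 → 559 → 469 → 476 → 434 → 440 → 559  (repeats 559)
base-8 3-happy: 12

1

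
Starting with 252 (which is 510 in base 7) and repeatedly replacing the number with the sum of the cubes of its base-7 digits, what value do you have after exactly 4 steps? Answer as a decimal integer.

126

252 = (5,1,0)_7 → 5³ + 1³ + 0³ = 126
126 = (2,4,0)_7 → 2³ + 4³ + 0³ = 72
72 = (1,3,2)_7 → 1³ + 3³ + 2³ = 36
36 = (5,1)_7 → 5³ + 1³ = 126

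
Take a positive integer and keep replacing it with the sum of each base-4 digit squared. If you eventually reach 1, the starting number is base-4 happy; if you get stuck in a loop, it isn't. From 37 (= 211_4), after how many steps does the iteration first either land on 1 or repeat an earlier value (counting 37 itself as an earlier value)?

5

37 = (2,1,1)_4 → 2² + 1² + 1² = 6
6 = (1,2)_4 → 1² + 2² = 5
5 = (1,1)_4 → 1² + 1² = 2
2 = (2)_4 → 2² = 4
4 = (1,0)_4 → 1² + 0² = 1  — reached 1.
That took 5 steps.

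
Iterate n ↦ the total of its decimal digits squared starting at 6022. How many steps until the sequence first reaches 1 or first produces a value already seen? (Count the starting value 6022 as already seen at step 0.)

5

6022 → 6² + 0² + 2² + 2² = 36 + 0 + 4 + 4 = 44
44 → 4² + 4² = 16 + 16 = 32
32 → 3² + 2² = 9 + 4 = 13
13 → 1² + 3² = 1 + 9 = 10
10 → 1² + 0² = 1 + 0 = 1  — reached 1.
That took 5 steps.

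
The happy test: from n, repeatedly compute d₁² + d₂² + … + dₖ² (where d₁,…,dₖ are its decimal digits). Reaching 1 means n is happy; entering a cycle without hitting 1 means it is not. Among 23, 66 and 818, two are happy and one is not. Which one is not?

66

23: 23 → 13 → 10 → 1  — reaches 1 (happy)
66: 66 → 72 → 53 → 34 → 25 → 29 → 85 → 89 → 145 → 42 → 20 → 4 → 16 → 37 → 58 → 89  — repeats 89 (not happy)
818: 818 → 129 → 86 → 100 → 1  — reaches 1 (happy)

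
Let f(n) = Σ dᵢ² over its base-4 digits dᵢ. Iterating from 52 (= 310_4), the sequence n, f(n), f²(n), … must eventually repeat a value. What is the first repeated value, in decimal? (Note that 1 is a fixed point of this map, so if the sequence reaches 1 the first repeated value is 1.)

52 = (3,1,0)_4 → 3² + 1² + 0² = 10
10 = (2,2)_4 → 2² + 2² = 8
8 = (2,0)_4 → 2² + 0² = 4
4 = (1,0)_4 → 1² + 0² = 1  — reached the fixed point 1.
1 → 1, so 1 is the first repeated value.

1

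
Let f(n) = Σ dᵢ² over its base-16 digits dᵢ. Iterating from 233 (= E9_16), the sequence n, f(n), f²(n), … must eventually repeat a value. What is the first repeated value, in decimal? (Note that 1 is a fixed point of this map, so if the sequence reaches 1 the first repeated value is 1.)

233 = (14,9)_16 → 14² + 9² = 277
277 = (1,1,5)_16 → 1² + 1² + 5² = 27
27 = (1,11)_16 → 1² + 11² = 122
122 = (7,10)_16 → 7² + 10² = 149
149 = (9,5)_16 → 9² + 5² = 106
106 = (6,10)_16 → 6² + 10² = 136
136 = (8,8)_16 → 8² + 8² = 128
128 = (8,0)_16 → 8² + 0² = 64
64 = (4,0)_16 → 4² + 0² = 16
16 = (1,0)_16 → 1² + 0² = 1  — reached the fixed point 1.
1 → 1, so 1 is the first repeated value.

1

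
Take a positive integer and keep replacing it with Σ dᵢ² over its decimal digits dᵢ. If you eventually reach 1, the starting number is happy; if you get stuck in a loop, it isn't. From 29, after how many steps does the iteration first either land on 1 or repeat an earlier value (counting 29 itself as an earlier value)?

29 → 85
85 → 89
89 → 145
145 → 42
42 → 20
20 → 4
4 → 16
16 → 37
37 → 58
58 → 89  — 89 repeats.
That took 10 steps.

10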